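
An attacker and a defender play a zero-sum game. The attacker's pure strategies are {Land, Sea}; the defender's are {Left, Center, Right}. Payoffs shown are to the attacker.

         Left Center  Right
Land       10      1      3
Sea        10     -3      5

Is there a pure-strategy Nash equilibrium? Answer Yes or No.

Row minima: Land → 1, Sea → -3; maximin = 1.
Column maxima: Left → 10, Center → 1, Right → 5; minimax = 1.
maximin = minimax = 1, so a saddle point exists.

Yes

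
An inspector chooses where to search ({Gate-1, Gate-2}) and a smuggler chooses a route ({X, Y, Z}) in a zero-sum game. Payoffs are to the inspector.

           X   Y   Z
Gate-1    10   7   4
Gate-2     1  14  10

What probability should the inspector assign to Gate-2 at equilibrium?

Row minima: Gate-1 → 4, Gate-2 → 1; maximin = 4.
Column maxima: X → 10, Y → 14, Z → 10; minimax = 10.
4 ≠ 10, so there is no saddle point; optimal play is mixed.
Y is strictly dominated by Z (it gives the inspector strictly more in every row), so the smuggler never plays it.
On the remaining 2×2 (Gate-1, Gate-2 vs X, Z):
Let the inspector play Gate-1 with probability p. Expected payoff against X: 10p + 1(1−p) = 9p + 1; against Z: 4p + 10(1−p) = −6p + 10.
Setting these equal: 9p + 1 = −6p + 10 ⇒ 15p = 9 ⇒ p = 3/5, and the value is (9)·(3/5) + 1 = 32/5.
For the smuggler: with q = P(X), equating Gate-1's and Gate-2's payoffs gives 6q + 4 = −9q + 10 ⇒ q = 2/5.

2/5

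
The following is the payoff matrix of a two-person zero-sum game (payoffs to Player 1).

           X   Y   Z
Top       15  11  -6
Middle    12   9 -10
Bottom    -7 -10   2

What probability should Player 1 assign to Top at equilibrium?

Row minima: Top → -6, Middle → -10, Bottom → -10; maximin = -6.
Column maxima: X → 15, Y → 11, Z → 2; minimax = 2.
-6 ≠ 2, so there is no saddle point; optimal play is mixed.
Middle is strictly dominated by Top, so Player 1 never plays it.
X is strictly dominated by Y (it gives Player 1 strictly more in every row), so Player 2 never plays it.
On the remaining 2×2 (Top, Bottom vs Y, Z):
Let Player 1 play Top with probability p. Expected payoff against Y: 11p + (-10)(1−p) = 21p − 10; against Z: (-6)p + 2(1−p) = −8p + 2.
Setting these equal: 21p − 10 = −8p + 2 ⇒ 29p = 12 ⇒ p = 12/29, and the value is (21)·(12/29) − 10 = -38/29.
For Player 2: with q = P(Y), equating Top's and Bottom's payoffs gives 17q − 6 = −12q + 2 ⇒ q = 8/29.

12/29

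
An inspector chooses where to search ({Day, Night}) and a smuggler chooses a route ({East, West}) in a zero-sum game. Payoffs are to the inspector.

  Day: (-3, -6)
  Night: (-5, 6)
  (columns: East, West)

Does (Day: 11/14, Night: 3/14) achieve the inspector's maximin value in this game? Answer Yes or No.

Against East this mix gives (11/14)·(-3) + (3/14)·(-5) = -24/7.
Against West this mix gives (11/14)·(-6) + (3/14)·6 = -24/7.
All of the smuggler's active replies (East, West) yield -24/7, and no column does worse for the inspector. The mix makes the smuggler indifferent and guarantees -24/7, so it is optimal.

Yes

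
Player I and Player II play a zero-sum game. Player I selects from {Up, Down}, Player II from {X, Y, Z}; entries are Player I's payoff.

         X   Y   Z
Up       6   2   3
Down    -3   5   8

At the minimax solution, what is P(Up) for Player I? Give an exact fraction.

2/3

Row minima: Up → 2, Down → -3; maximin = 2.
Column maxima: X → 6, Y → 5, Z → 8; minimax = 5.
2 ≠ 5, so there is no saddle point; optimal play is mixed.
Z is strictly dominated by Y (it gives Player I strictly more in every row), so Player II never plays it.
On the remaining 2×2 (Up, Down vs X, Y):
Let Player I play Up with probability p. Expected payoff against X: 6p + (-3)(1−p) = 9p − 3; against Y: 2p + 5(1−p) = −3p + 5.
Setting these equal: 9p − 3 = −3p + 5 ⇒ 12p = 8 ⇒ p = 2/3, and the value is (9)·(2/3) − 3 = 3.
For Player II: with q = P(X), equating Up's and Down's payoffs gives 4q + 2 = −8q + 5 ⇒ q = 1/4.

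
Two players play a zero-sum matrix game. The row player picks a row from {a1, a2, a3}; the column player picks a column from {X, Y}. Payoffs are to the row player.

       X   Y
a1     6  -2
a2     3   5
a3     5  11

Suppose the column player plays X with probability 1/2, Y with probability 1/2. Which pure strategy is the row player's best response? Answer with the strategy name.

Expected payoff of a1: (1/2)·6 + (1/2)·(-2) = 2.
Expected payoff of a2: (1/2)·3 + (1/2)·5 = 4.
Expected payoff of a3: (1/2)·5 + (1/2)·11 = 8.
The largest is 8, so the row player's best response is a3.

a3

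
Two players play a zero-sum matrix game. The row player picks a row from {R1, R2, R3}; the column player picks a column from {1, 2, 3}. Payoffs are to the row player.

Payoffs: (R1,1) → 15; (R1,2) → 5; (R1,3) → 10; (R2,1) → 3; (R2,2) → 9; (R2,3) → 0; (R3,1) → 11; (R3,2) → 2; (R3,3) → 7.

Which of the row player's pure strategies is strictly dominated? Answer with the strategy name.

R3

R1 gives a strictly higher payoff than R3 against every column: 15 > 11, 5 > 2, 10 > 7.
So R3 is strictly dominated and the row player never plays it.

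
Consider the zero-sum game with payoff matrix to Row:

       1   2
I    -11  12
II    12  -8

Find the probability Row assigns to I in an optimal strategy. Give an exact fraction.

Row minima: I → -11, II → -8; maximin = -8.
Column maxima: 1 → 12, 2 → 12; minimax = 12.
-8 ≠ 12, so there is no saddle point; optimal play is mixed.
Let Row play I with probability p. Expected payoff against 1: (-11)p + 12(1−p) = −23p + 12; against 2: 12p + (-8)(1−p) = 20p − 8.
Setting these equal: −23p + 12 = 20p − 8 ⇒ −43p = -20 ⇒ p = 20/43, and the value is (-23)·(20/43) + 12 = 56/43.
For Column: with q = P(1), equating I's and II's payoffs gives −23q + 12 = 20q − 8 ⇒ q = 20/43.

20/43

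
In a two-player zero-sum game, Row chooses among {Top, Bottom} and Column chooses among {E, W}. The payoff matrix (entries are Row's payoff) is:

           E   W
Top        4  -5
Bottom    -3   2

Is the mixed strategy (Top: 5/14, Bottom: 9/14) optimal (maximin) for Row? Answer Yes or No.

Against E this mix gives (5/14)·4 + (9/14)·(-3) = -1/2.
Against W this mix gives (5/14)·(-5) + (9/14)·2 = -1/2.
All of Column's active replies (E, W) yield -1/2, and no column does worse for Row. The mix makes Column indifferent and guarantees -1/2, so it is optimal.

Yes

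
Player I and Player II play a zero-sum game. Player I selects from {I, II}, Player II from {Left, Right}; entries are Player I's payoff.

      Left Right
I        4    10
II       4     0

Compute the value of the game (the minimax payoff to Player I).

4

Row minima: I → 4, II → 0; maximin = 4.
Column maxima: Left → 4, Right → 10; minimax = 4.
Since maximin = minimax = 4, there is a saddle point and the value is 4.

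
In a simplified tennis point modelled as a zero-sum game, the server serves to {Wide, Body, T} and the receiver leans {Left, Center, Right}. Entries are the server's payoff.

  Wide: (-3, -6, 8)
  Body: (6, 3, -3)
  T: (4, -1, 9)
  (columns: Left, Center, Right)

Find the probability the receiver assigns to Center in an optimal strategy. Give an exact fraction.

3/4

Row minima: Wide → -6, Body → -3, T → -1; maximin = -1.
Column maxima: Left → 6, Center → 3, Right → 9; minimax = 3.
-1 ≠ 3, so there is no saddle point; optimal play is mixed.
Wide is strictly dominated by T, so the server never plays it.
Left is strictly dominated by Center (it gives the server strictly more in every row), so the receiver never plays it.
On the remaining 2×2 (Body, T vs Center, Right):
Let the server play Body with probability p. Expected payoff against Center: 3p + (-1)(1−p) = 4p − 1; against Right: (-3)p + 9(1−p) = −12p + 9.
Setting these equal: 4p − 1 = −12p + 9 ⇒ 16p = 10 ⇒ p = 5/8, and the value is (4)·(5/8) − 1 = 3/2.
For the receiver: with q = P(Center), equating Body's and T's payoffs gives 6q − 3 = −10q + 9 ⇒ q = 3/4.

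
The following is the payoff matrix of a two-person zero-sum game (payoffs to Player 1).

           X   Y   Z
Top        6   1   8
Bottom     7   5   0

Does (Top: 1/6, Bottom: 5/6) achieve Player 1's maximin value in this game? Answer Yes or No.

No

Against X this mix gives (1/6)·6 + (5/6)·7 = 41/6.
Against Y this mix gives (1/6)·1 + (5/6)·5 = 13/3.
Against Z this mix gives (1/6)·8 + (5/6)·0 = 4/3.
Player 2 will play Z, holding Player 1 to 4/3. Shifting weight toward the row that does better against Z would raise this floor (the equalizing mix achieves 10/3 against both Z and Y), so the proposed strategy is not optimal.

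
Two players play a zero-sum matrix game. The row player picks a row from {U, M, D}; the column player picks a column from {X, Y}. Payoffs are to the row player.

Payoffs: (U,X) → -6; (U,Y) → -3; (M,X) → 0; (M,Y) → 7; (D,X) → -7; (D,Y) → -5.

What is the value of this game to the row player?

Row minima: U → -6, M → 0, D → -7; maximin = 0.
Column maxima: X → 0, Y → 7; minimax = 0.
Since maximin = minimax = 0, there is a saddle point and the value is 0.

0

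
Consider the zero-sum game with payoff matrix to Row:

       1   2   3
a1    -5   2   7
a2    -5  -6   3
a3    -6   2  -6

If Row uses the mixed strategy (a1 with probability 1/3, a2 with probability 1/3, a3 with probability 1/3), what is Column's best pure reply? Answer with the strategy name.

1

If Column plays 1, Row's expected payoff is (1/3)·(-5) + (1/3)·(-5) + (1/3)·(-6) = -16/3.
If Column plays 2, Row's expected payoff is (1/3)·2 + (1/3)·(-6) + (1/3)·2 = -2/3.
If Column plays 3, Row's expected payoff is (1/3)·7 + (1/3)·3 + (1/3)·(-6) = 4/3.
Column minimizes Row's payoff; the smallest is -16/3, so the best response is 1.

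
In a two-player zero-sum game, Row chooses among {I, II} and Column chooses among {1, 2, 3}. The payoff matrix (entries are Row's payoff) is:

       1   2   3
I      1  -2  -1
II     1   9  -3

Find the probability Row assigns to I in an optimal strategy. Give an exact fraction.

Row minima: I → -2, II → -3; maximin = -2.
Column maxima: 1 → 1, 2 → 9, 3 → -1; minimax = -1.
-2 ≠ -1, so there is no saddle point; optimal play is mixed.
1 is strictly dominated by 3 (it gives Row strictly more in every row), so Column never plays it.
On the remaining 2×2 (I, II vs 2, 3):
Let Row play I with probability p. Expected payoff against 2: (-2)p + 9(1−p) = −11p + 9; against 3: (-1)p + (-3)(1−p) = 2p − 3.
Setting these equal: −11p + 9 = 2p − 3 ⇒ −13p = -12 ⇒ p = 12/13, and the value is (-11)·(12/13) + 9 = -15/13.
For Column: with q = P(2), equating I's and II's payoffs gives −q − 1 = 12q − 3 ⇒ q = 2/13.

12/13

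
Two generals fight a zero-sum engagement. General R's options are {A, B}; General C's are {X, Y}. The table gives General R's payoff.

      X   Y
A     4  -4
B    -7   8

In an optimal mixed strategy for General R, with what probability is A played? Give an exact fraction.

Row minima: A → -4, B → -7; maximin = -4.
Column maxima: X → 4, Y → 8; minimax = 4.
-4 ≠ 4, so there is no saddle point; optimal play is mixed.
Let General R play A with probability p. Expected payoff against X: 4p + (-7)(1−p) = 11p − 7; against Y: (-4)p + 8(1−p) = −12p + 8.
Setting these equal: 11p − 7 = −12p + 8 ⇒ 23p = 15 ⇒ p = 15/23, and the value is (11)·(15/23) − 7 = 4/23.
For General C: with q = P(X), equating A's and B's payoffs gives 8q − 4 = −15q + 8 ⇒ q = 12/23.

15/23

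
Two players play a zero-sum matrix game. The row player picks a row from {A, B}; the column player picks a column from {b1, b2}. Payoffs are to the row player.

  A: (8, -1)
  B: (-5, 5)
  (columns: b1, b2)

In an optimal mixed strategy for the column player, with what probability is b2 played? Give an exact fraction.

13/19

Row minima: A → -1, B → -5; maximin = -1.
Column maxima: b1 → 8, b2 → 5; minimax = 5.
-1 ≠ 5, so there is no saddle point; optimal play is mixed.
Let the row player play A with probability p. Expected payoff against b1: 8p + (-5)(1−p) = 13p − 5; against b2: (-1)p + 5(1−p) = −6p + 5.
Setting these equal: 13p − 5 = −6p + 5 ⇒ 19p = 10 ⇒ p = 10/19, and the value is (13)·(10/19) − 5 = 35/19.
For the column player: with q = P(b1), equating A's and B's payoffs gives 9q − 1 = −10q + 5 ⇒ q = 6/19.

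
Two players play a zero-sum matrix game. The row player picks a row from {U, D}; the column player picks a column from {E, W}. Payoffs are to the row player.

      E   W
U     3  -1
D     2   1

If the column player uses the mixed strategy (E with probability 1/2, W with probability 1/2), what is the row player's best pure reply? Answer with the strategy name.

D

Expected payoff of U: (1/2)·3 + (1/2)·(-1) = 1.
Expected payoff of D: (1/2)·2 + (1/2)·1 = 3/2.
The largest is 3/2, so the row player's best response is D.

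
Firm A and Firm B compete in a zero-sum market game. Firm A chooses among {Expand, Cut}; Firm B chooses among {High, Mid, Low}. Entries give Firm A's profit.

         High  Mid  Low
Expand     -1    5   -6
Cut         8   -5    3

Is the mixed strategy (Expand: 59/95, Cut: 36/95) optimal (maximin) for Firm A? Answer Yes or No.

Against High this mix gives (59/95)·(-1) + (36/95)·8 = 229/95.
Against Mid this mix gives (59/95)·5 + (36/95)·(-5) = 23/19.
Against Low this mix gives (59/95)·(-6) + (36/95)·3 = -246/95.
Firm B will play Low, holding Firm A to -246/95. Shifting weight toward the row that does better against Low would raise this floor (the equalizing mix achieves -15/19 against both Low and Mid), so the proposed strategy is not optimal.

No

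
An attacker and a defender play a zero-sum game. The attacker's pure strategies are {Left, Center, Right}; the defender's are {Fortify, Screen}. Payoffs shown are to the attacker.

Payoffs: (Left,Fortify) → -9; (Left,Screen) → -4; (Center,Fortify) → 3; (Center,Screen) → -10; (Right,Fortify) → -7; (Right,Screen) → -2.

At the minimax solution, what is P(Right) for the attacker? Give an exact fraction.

13/18

Row minima: Left → -9, Center → -10, Right → -7; maximin = -7.
Column maxima: Fortify → 3, Screen → -2; minimax = -2.
-7 ≠ -2, so there is no saddle point; optimal play is mixed.
Left is strictly dominated by Right, so the attacker never plays it.
On the remaining 2×2 (Center, Right vs Fortify, Screen):
Let the attacker play Center with probability p. Expected payoff against Fortify: 3p + (-7)(1−p) = 10p − 7; against Screen: (-10)p + (-2)(1−p) = −8p − 2.
Setting these equal: 10p − 7 = −8p − 2 ⇒ 18p = 5 ⇒ p = 5/18, and the value is (10)·(5/18) − 7 = -38/9.
For the defender: with q = P(Fortify), equating Center's and Right's payoffs gives 13q − 10 = −5q − 2 ⇒ q = 4/9.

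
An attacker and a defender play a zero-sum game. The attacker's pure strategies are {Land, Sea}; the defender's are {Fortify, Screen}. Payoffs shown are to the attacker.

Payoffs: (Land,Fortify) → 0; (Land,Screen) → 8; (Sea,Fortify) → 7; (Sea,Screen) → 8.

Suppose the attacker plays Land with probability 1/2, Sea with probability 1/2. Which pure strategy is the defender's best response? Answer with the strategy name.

If the defender plays Fortify, the attacker's expected payoff is (1/2)·0 + (1/2)·7 = 7/2.
If the defender plays Screen, the attacker's expected payoff is (1/2)·8 + (1/2)·8 = 8.
The defender minimizes the attacker's payoff; the smallest is 7/2, so the best response is Fortify.

Fortify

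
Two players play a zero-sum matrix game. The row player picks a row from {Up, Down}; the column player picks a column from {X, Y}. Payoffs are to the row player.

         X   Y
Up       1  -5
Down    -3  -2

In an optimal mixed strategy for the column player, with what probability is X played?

Row minima: Up → -5, Down → -3; maximin = -3.
Column maxima: X → 1, Y → -2; minimax = -2.
-3 ≠ -2, so there is no saddle point; optimal play is mixed.
Let the row player play Up with probability p. Expected payoff against X: 1p + (-3)(1−p) = 4p − 3; against Y: (-5)p + (-2)(1−p) = −3p − 2.
Setting these equal: 4p − 3 = −3p − 2 ⇒ 7p = 1 ⇒ p = 1/7, and the value is (4)·(1/7) − 3 = -17/7.
For the column player: with q = P(X), equating Up's and Down's payoffs gives 6q − 5 = −q − 2 ⇒ q = 3/7.

3/7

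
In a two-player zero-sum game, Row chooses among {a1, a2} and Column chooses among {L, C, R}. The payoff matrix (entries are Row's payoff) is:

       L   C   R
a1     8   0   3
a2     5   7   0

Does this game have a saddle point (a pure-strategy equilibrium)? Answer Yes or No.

No

Row minima: a1 → 0, a2 → 0; maximin = 0.
Column maxima: L → 8, C → 7, R → 3; minimax = 3.
0 ≠ 3, so no pure-strategy equilibrium exists.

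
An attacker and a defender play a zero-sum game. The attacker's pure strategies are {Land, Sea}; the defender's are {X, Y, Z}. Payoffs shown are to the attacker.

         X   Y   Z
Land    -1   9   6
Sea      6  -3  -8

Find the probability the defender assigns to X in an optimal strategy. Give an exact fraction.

2/3

Row minima: Land → -1, Sea → -8; maximin = -1.
Column maxima: X → 6, Y → 9, Z → 6; minimax = 6.
-1 ≠ 6, so there is no saddle point; optimal play is mixed.
Y is strictly dominated by Z (it gives the attacker strictly more in every row), so the defender never plays it.
On the remaining 2×2 (Land, Sea vs X, Z):
Let the attacker play Land with probability p. Expected payoff against X: (-1)p + 6(1−p) = −7p + 6; against Z: 6p + (-8)(1−p) = 14p − 8.
Setting these equal: −7p + 6 = 14p − 8 ⇒ −21p = -14 ⇒ p = 2/3, and the value is (-7)·(2/3) + 6 = 4/3.
For the defender: with q = P(X), equating Land's and Sea's payoffs gives −7q + 6 = 14q − 8 ⇒ q = 2/3.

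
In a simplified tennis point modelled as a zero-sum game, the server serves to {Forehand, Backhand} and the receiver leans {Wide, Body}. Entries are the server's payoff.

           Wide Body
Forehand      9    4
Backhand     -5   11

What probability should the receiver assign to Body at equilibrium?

2/3

Row minima: Forehand → 4, Backhand → -5; maximin = 4.
Column maxima: Wide → 9, Body → 11; minimax = 9.
4 ≠ 9, so there is no saddle point; optimal play is mixed.
Let the server play Forehand with probability p. Expected payoff against Wide: 9p + (-5)(1−p) = 14p − 5; against Body: 4p + 11(1−p) = −7p + 11.
Setting these equal: 14p − 5 = −7p + 11 ⇒ 21p = 16 ⇒ p = 16/21, and the value is (14)·(16/21) − 5 = 17/3.
For the receiver: with q = P(Wide), equating Forehand's and Backhand's payoffs gives 5q + 4 = −16q + 11 ⇒ q = 1/3.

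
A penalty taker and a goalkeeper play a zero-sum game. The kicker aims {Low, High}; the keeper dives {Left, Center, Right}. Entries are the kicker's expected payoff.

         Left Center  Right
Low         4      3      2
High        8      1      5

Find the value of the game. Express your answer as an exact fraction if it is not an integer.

13/5

Row minima: Low → 2, High → 1; maximin = 2.
Column maxima: Left → 8, Center → 3, Right → 5; minimax = 3.
2 ≠ 3, so there is no saddle point; optimal play is mixed.
Left is strictly dominated by Center (it gives the kicker strictly more in every row), so the keeper never plays it.
On the remaining 2×2 (Low, High vs Center, Right):
Let the kicker play Low with probability p. Expected payoff against Center: 3p + 1(1−p) = 2p + 1; against Right: 2p + 5(1−p) = −3p + 5.
Setting these equal: 2p + 1 = −3p + 5 ⇒ 5p = 4 ⇒ p = 4/5, and the value is (2)·(4/5) + 1 = 13/5.
For the keeper: with q = P(Center), equating Low's and High's payoffs gives q + 2 = −4q + 5 ⇒ q = 3/5.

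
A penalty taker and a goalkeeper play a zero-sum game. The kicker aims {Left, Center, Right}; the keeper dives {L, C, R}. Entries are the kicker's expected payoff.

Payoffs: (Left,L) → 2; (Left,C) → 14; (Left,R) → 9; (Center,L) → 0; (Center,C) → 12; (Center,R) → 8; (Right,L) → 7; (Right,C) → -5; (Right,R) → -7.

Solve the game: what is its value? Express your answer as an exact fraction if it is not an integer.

Row minima: Left → 2, Center → 0, Right → -7; maximin = 2.
Column maxima: L → 7, C → 14, R → 9; minimax = 7.
2 ≠ 7, so there is no saddle point; optimal play is mixed.
Center is strictly dominated by Left, so the kicker never plays it.
C is strictly dominated by R (it gives the kicker strictly more in every row), so the keeper never plays it.
On the remaining 2×2 (Left, Right vs L, R):
Let the kicker play Left with probability p. Expected payoff against L: 2p + 7(1−p) = −5p + 7; against R: 9p + (-7)(1−p) = 16p − 7.
Setting these equal: −5p + 7 = 16p − 7 ⇒ −21p = -14 ⇒ p = 2/3, and the value is (-5)·(2/3) + 7 = 11/3.
For the keeper: with q = P(L), equating Left's and Right's payoffs gives −7q + 9 = 14q − 7 ⇒ q = 16/21.

11/3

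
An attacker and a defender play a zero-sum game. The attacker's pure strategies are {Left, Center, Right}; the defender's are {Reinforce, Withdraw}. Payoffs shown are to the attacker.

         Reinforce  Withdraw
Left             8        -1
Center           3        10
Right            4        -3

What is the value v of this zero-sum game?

83/16

Row minima: Left → -1, Center → 3, Right → -3; maximin = 3.
Column maxima: Reinforce → 8, Withdraw → 10; minimax = 8.
3 ≠ 8, so there is no saddle point; optimal play is mixed.
Right is strictly dominated by Left, so the attacker never plays it.
On the remaining 2×2 (Left, Center vs Reinforce, Withdraw):
Let the attacker play Left with probability p. Expected payoff against Reinforce: 8p + 3(1−p) = 5p + 3; against Withdraw: (-1)p + 10(1−p) = −11p + 10.
Setting these equal: 5p + 3 = −11p + 10 ⇒ 16p = 7 ⇒ p = 7/16, and the value is (5)·(7/16) + 3 = 83/16.
For the defender: with q = P(Reinforce), equating Left's and Center's payoffs gives 9q − 1 = −7q + 10 ⇒ q = 11/16.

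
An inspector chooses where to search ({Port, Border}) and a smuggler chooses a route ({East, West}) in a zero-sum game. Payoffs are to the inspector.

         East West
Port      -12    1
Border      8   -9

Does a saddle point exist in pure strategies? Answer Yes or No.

Row minima: Port → -12, Border → -9; maximin = -9.
Column maxima: East → 8, West → 1; minimax = 1.
-9 ≠ 1, so no pure-strategy equilibrium exists.

No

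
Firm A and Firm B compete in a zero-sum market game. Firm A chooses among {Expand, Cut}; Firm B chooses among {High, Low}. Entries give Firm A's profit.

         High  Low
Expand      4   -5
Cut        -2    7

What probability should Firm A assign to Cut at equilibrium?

Row minima: Expand → -5, Cut → -2; maximin = -2.
Column maxima: High → 4, Low → 7; minimax = 4.
-2 ≠ 4, so there is no saddle point; optimal play is mixed.
Let Firm A play Expand with probability p. Expected payoff against High: 4p + (-2)(1−p) = 6p − 2; against Low: (-5)p + 7(1−p) = −12p + 7.
Setting these equal: 6p − 2 = −12p + 7 ⇒ 18p = 9 ⇒ p = 1/2, and the value is (6)·(1/2) − 2 = 1.
For Firm B: with q = P(High), equating Expand's and Cut's payoffs gives 9q − 5 = −9q + 7 ⇒ q = 2/3.

1/2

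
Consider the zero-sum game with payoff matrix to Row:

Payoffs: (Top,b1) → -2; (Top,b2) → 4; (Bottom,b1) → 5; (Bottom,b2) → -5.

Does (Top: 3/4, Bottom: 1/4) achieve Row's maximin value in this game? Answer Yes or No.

Against b1 this mix gives (3/4)·(-2) + (1/4)·5 = -1/4.
Against b2 this mix gives (3/4)·4 + (1/4)·(-5) = 7/4.
Column will play b1, holding Row to -1/4. Shifting weight toward the row that does better against b1 would raise this floor (the equalizing mix achieves 5/8 against both b1 and b2), so the proposed strategy is not optimal.

No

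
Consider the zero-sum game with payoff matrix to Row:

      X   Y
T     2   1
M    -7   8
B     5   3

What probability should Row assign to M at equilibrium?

2/17

Row minima: T → 1, M → -7, B → 3; maximin = 3.
Column maxima: X → 5, Y → 8; minimax = 5.
3 ≠ 5, so there is no saddle point; optimal play is mixed.
T is strictly dominated by B, so Row never plays it.
On the remaining 2×2 (M, B vs X, Y):
Let Row play M with probability p. Expected payoff against X: (-7)p + 5(1−p) = −12p + 5; against Y: 8p + 3(1−p) = 5p + 3.
Setting these equal: −12p + 5 = 5p + 3 ⇒ −17p = -2 ⇒ p = 2/17, and the value is (-12)·(2/17) + 5 = 61/17.
For Column: with q = P(X), equating M's and B's payoffs gives −15q + 8 = 2q + 3 ⇒ q = 5/17.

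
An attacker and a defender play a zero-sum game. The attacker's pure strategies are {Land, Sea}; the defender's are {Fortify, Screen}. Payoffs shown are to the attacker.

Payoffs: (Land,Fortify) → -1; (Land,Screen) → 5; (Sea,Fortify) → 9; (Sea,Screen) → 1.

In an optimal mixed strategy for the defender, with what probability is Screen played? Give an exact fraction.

Row minima: Land → -1, Sea → 1; maximin = 1.
Column maxima: Fortify → 9, Screen → 5; minimax = 5.
1 ≠ 5, so there is no saddle point; optimal play is mixed.
Let the attacker play Land with probability p. Expected payoff against Fortify: (-1)p + 9(1−p) = −10p + 9; against Screen: 5p + 1(1−p) = 4p + 1.
Setting these equal: −10p + 9 = 4p + 1 ⇒ −14p = -8 ⇒ p = 4/7, and the value is (-10)·(4/7) + 9 = 23/7.
For the defender: with q = P(Fortify), equating Land's and Sea's payoffs gives −6q + 5 = 8q + 1 ⇒ q = 2/7.

5/7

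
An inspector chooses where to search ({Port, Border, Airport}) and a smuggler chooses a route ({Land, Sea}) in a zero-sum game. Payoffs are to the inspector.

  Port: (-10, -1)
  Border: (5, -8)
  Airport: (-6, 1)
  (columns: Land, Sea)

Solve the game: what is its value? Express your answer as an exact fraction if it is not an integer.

Row minima: Port → -10, Border → -8, Airport → -6; maximin = -6.
Column maxima: Land → 5, Sea → 1; minimax = 1.
-6 ≠ 1, so there is no saddle point; optimal play is mixed.
Port is strictly dominated by Airport, so the inspector never plays it.
On the remaining 2×2 (Border, Airport vs Land, Sea):
Let the inspector play Border with probability p. Expected payoff against Land: 5p + (-6)(1−p) = 11p − 6; against Sea: (-8)p + 1(1−p) = −9p + 1.
Setting these equal: 11p − 6 = −9p + 1 ⇒ 20p = 7 ⇒ p = 7/20, and the value is (11)·(7/20) − 6 = -43/20.
For the smuggler: with q = P(Land), equating Border's and Airport's payoffs gives 13q − 8 = −7q + 1 ⇒ q = 9/20.

-43/20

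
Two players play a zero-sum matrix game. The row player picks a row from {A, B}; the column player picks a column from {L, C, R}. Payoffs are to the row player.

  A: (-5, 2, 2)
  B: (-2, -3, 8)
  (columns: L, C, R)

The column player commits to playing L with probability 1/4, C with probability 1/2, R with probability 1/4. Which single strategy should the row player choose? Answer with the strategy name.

A

Expected payoff of A: (1/4)·(-5) + (1/2)·2 + (1/4)·2 = 1/4.
Expected payoff of B: (1/4)·(-2) + (1/2)·(-3) + (1/4)·8 = 0.
The largest is 1/4, so the row player's best response is A.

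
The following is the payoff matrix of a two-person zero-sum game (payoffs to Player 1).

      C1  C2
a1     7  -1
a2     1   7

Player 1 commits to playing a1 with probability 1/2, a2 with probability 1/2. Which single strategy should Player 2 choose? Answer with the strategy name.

C2

If Player 2 plays C1, Player 1's expected payoff is (1/2)·7 + (1/2)·1 = 4.
If Player 2 plays C2, Player 1's expected payoff is (1/2)·(-1) + (1/2)·7 = 3.
Player 2 minimizes Player 1's payoff; the smallest is 3, so the best response is C2.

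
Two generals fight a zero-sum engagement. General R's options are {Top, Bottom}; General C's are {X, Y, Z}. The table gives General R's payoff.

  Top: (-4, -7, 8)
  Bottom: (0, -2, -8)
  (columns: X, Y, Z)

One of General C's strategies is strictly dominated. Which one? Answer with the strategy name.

X

Y holds General R's payoff strictly below X in every row: -7 < -4, -2 < 0.
So X is strictly dominated for General C.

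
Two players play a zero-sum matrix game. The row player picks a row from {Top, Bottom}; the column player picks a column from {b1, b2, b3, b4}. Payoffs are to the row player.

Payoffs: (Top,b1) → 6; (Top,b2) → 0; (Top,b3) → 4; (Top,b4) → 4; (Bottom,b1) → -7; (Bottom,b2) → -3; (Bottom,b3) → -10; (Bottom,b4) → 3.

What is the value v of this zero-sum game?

Row minima: Top → 0, Bottom → -10; maximin = 0.
Column maxima: b1 → 6, b2 → 0, b3 → 4, b4 → 4; minimax = 0.
Since maximin = minimax = 0, there is a saddle point and the value is 0.

0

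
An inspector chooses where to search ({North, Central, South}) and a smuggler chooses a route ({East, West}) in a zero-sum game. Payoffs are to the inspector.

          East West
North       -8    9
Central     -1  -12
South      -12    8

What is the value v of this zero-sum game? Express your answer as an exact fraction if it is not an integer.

Row minima: North → -8, Central → -12, South → -12; maximin = -8.
Column maxima: East → -1, West → 9; minimax = -1.
-8 ≠ -1, so there is no saddle point; optimal play is mixed.
South is strictly dominated by North, so the inspector never plays it.
On the remaining 2×2 (North, Central vs East, West):
Let the inspector play North with probability p. Expected payoff against East: (-8)p + (-1)(1−p) = −7p − 1; against West: 9p + (-12)(1−p) = 21p − 12.
Setting these equal: −7p − 1 = 21p − 12 ⇒ −28p = -11 ⇒ p = 11/28, and the value is (-7)·(11/28) − 1 = -15/4.
For the smuggler: with q = P(East), equating North's and Central's payoffs gives −17q + 9 = 11q − 12 ⇒ q = 3/4.

-15/4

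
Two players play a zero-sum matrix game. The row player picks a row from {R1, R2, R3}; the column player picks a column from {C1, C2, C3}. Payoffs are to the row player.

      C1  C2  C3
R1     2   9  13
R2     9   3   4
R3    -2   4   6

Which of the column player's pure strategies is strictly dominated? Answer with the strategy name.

C3

C2 holds the row player's payoff strictly below C3 in every row: 9 < 13, 3 < 4, 4 < 6.
So C3 is strictly dominated for the column player.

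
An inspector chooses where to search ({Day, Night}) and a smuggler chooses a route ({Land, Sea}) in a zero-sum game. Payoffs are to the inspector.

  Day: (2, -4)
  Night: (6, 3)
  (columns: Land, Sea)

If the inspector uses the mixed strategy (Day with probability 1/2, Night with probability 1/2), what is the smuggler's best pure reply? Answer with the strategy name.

If the smuggler plays Land, the inspector's expected payoff is (1/2)·2 + (1/2)·6 = 4.
If the smuggler plays Sea, the inspector's expected payoff is (1/2)·(-4) + (1/2)·3 = -1/2.
The smuggler minimizes the inspector's payoff; the smallest is -1/2, so the best response is Sea.

Sea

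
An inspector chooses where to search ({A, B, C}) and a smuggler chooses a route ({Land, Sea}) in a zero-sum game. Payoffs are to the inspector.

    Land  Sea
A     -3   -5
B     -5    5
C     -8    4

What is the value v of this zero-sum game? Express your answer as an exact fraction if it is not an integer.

-10/3

Row minima: A → -5, B → -5, C → -8; maximin = -5.
Column maxima: Land → -3, Sea → 5; minimax = -3.
-5 ≠ -3, so there is no saddle point; optimal play is mixed.
C is strictly dominated by B, so the inspector never plays it.
On the remaining 2×2 (A, B vs Land, Sea):
Let the inspector play A with probability p. Expected payoff against Land: (-3)p + (-5)(1−p) = 2p − 5; against Sea: (-5)p + 5(1−p) = −10p + 5.
Setting these equal: 2p − 5 = −10p + 5 ⇒ 12p = 10 ⇒ p = 5/6, and the value is (2)·(5/6) − 5 = -10/3.
For the smuggler: with q = P(Land), equating A's and B's payoffs gives 2q − 5 = −10q + 5 ⇒ q = 5/6.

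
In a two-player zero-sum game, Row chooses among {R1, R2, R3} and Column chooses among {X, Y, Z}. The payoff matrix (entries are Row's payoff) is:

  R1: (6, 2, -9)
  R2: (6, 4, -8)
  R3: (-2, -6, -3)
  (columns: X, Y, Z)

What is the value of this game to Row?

-4

Row minima: R1 → -9, R2 → -8, R3 → -6; maximin = -6.
Column maxima: X → 6, Y → 4, Z → -3; minimax = -3.
-6 ≠ -3, so there is no saddle point; optimal play is mixed.
X is strictly dominated by Y (it gives Row strictly more in every row), so Column never plays it.
With X eliminated, R1 is strictly dominated by R2 (R2 gives Row strictly more in every remaining column), so Row never plays it.
On the remaining 2×2 (R2, R3 vs Y, Z):
Let Row play R2 with probability p. Expected payoff against Y: 4p + (-6)(1−p) = 10p − 6; against Z: (-8)p + (-3)(1−p) = −5p − 3.
Setting these equal: 10p − 6 = −5p − 3 ⇒ 15p = 3 ⇒ p = 1/5, and the value is (10)·(1/5) − 6 = -4.
For Column: with q = P(Y), equating R2's and R3's payoffs gives 12q − 8 = −3q − 3 ⇒ q = 1/3.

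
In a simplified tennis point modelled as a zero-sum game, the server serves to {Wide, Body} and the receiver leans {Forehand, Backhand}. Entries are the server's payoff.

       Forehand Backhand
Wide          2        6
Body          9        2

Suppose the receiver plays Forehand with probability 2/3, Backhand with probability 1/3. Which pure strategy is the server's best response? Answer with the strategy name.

Expected payoff of Wide: (2/3)·2 + (1/3)·6 = 10/3.
Expected payoff of Body: (2/3)·9 + (1/3)·2 = 20/3.
The largest is 20/3, so the server's best response is Body.

Body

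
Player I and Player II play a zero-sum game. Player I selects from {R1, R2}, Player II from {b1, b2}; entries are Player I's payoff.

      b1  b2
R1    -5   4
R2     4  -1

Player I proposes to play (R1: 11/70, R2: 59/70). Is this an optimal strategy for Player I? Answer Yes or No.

No

Against b1 this mix gives (11/70)·(-5) + (59/70)·4 = 181/70.
Against b2 this mix gives (11/70)·4 + (59/70)·(-1) = -3/14.
Player II will play b2, holding Player I to -3/14. Shifting weight toward the row that does better against b2 would raise this floor (the equalizing mix achieves 11/14 against both b2 and b1), so the proposed strategy is not optimal.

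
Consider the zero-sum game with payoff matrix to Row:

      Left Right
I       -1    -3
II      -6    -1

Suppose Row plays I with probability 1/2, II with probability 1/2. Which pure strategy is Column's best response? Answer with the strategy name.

Left

If Column plays Left, Row's expected payoff is (1/2)·(-1) + (1/2)·(-6) = -7/2.
If Column plays Right, Row's expected payoff is (1/2)·(-3) + (1/2)·(-1) = -2.
Column minimizes Row's payoff; the smallest is -7/2, so the best response is Left.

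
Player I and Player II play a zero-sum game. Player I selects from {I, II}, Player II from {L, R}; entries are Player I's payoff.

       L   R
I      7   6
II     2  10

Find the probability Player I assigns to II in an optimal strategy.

1/9

Row minima: I → 6, II → 2; maximin = 6.
Column maxima: L → 7, R → 10; minimax = 7.
6 ≠ 7, so there is no saddle point; optimal play is mixed.
Let Player I play I with probability p. Expected payoff against L: 7p + 2(1−p) = 5p + 2; against R: 6p + 10(1−p) = −4p + 10.
Setting these equal: 5p + 2 = −4p + 10 ⇒ 9p = 8 ⇒ p = 8/9, and the value is (5)·(8/9) + 2 = 58/9.
For Player II: with q = P(L), equating I's and II's payoffs gives q + 6 = −8q + 10 ⇒ q = 4/9.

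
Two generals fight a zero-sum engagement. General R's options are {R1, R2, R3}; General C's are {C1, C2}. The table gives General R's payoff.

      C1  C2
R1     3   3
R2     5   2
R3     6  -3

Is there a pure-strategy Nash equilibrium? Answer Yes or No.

Yes

Row minima: R1 → 3, R2 → 2, R3 → -3; maximin = 3.
Column maxima: C1 → 6, C2 → 3; minimax = 3.
maximin = minimax = 3, so a saddle point exists.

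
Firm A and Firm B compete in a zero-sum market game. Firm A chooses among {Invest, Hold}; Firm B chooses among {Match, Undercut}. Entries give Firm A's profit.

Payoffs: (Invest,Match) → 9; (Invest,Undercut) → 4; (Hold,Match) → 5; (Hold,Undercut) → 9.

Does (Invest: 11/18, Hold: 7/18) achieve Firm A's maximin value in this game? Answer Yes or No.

No

Against Match this mix gives (11/18)·9 + (7/18)·5 = 67/9.
Against Undercut this mix gives (11/18)·4 + (7/18)·9 = 107/18.
Firm B will play Undercut, holding Firm A to 107/18. Shifting weight toward the row that does better against Undercut would raise this floor (the equalizing mix achieves 61/9 against both Undercut and Match), so the proposed strategy is not optimal.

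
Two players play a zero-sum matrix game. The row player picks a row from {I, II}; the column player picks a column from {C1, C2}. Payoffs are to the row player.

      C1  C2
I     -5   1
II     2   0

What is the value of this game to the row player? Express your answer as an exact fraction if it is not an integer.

Row minima: I → -5, II → 0; maximin = 0.
Column maxima: C1 → 2, C2 → 1; minimax = 1.
0 ≠ 1, so there is no saddle point; optimal play is mixed.
Let the row player play I with probability p. Expected payoff against C1: (-5)p + 2(1−p) = −7p + 2; against C2: 1p + 0(1−p) = p.
Setting these equal: −7p + 2 = p ⇒ −8p = -2 ⇒ p = 1/4, and the value is (-7)·(1/4) + 2 = 1/4.
For the column player: with q = P(C1), equating I's and II's payoffs gives −6q + 1 = 2q ⇒ q = 1/8.

1/4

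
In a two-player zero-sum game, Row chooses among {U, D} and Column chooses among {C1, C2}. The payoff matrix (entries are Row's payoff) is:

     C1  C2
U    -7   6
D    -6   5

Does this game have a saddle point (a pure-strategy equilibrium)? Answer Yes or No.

Yes

Row minima: U → -7, D → -6; maximin = -6.
Column maxima: C1 → -6, C2 → 6; minimax = -6.
maximin = minimax = -6, so a saddle point exists.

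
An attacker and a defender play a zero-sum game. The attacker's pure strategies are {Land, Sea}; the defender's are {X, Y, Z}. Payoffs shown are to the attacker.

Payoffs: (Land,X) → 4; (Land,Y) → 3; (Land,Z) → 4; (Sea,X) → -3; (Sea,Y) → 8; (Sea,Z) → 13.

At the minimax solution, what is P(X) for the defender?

5/12

Row minima: Land → 3, Sea → -3; maximin = 3.
Column maxima: X → 4, Y → 8, Z → 13; minimax = 4.
3 ≠ 4, so there is no saddle point; optimal play is mixed.
Z is strictly dominated by Y (it gives the attacker strictly more in every row), so the defender never plays it.
On the remaining 2×2 (Land, Sea vs X, Y):
Let the attacker play Land with probability p. Expected payoff against X: 4p + (-3)(1−p) = 7p − 3; against Y: 3p + 8(1−p) = −5p + 8.
Setting these equal: 7p − 3 = −5p + 8 ⇒ 12p = 11 ⇒ p = 11/12, and the value is (7)·(11/12) − 3 = 41/12.
For the defender: with q = P(X), equating Land's and Sea's payoffs gives q + 3 = −11q + 8 ⇒ q = 5/12.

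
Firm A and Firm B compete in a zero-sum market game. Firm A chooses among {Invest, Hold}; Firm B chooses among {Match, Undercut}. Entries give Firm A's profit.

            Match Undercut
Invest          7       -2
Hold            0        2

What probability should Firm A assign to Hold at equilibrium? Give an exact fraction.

Row minima: Invest → -2, Hold → 0; maximin = 0.
Column maxima: Match → 7, Undercut → 2; minimax = 2.
0 ≠ 2, so there is no saddle point; optimal play is mixed.
Let Firm A play Invest with probability p. Expected payoff against Match: 7p + 0(1−p) = 7p; against Undercut: (-2)p + 2(1−p) = −4p + 2.
Setting these equal: 7p = −4p + 2 ⇒ 11p = 2 ⇒ p = 2/11, and the value is (7)·(2/11) = 14/11.
For Firm B: with q = P(Match), equating Invest's and Hold's payoffs gives 9q − 2 = −2q + 2 ⇒ q = 4/11.

9/11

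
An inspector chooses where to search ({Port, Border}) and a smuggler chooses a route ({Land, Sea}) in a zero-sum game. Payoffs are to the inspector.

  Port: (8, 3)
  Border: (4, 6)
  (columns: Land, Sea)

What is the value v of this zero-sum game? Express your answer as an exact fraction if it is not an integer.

Row minima: Port → 3, Border → 4; maximin = 4.
Column maxima: Land → 8, Sea → 6; minimax = 6.
4 ≠ 6, so there is no saddle point; optimal play is mixed.
Let the inspector play Port with probability p. Expected payoff against Land: 8p + 4(1−p) = 4p + 4; against Sea: 3p + 6(1−p) = −3p + 6.
Setting these equal: 4p + 4 = −3p + 6 ⇒ 7p = 2 ⇒ p = 2/7, and the value is (4)·(2/7) + 4 = 36/7.
For the smuggler: with q = P(Land), equating Port's and Border's payoffs gives 5q + 3 = −2q + 6 ⇒ q = 3/7.

36/7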